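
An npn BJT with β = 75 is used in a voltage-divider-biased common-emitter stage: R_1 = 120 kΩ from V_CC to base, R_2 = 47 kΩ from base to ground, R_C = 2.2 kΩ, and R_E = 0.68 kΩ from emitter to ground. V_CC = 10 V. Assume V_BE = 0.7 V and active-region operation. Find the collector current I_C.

Thevenize the base divider: V_Th = V_CC·R_2/(R_1+R_2) = 10×47/167 = 2.81 V, R_Th = R_1‖R_2 = 33.8 kΩ.
Base-emitter loop: V_Th = I_B·R_Th + V_BE + (β+1)I_B·R_E, so I_B = (2.81 − 0.7) / (33.8 + 76×0.68) = 0.0247 mA.
I_C = β·I_B = 75×0.0247 = 1.86 mA, and I_E = (β+1)I_B = 1.88 mA.
V_CE = V_CC − I_C·R_C − I_E·R_E = 10 − 1.86×2.2 − 1.88×0.68 = 4.64 V.
V_CE = 4.64 V > 0.2 V confirms active-region operation.

I_C ≈ 1.9 mA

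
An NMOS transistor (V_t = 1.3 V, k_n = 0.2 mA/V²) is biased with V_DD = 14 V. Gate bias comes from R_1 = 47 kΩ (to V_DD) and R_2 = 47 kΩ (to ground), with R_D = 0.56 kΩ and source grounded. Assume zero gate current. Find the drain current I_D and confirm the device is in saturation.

I_D ≈ 3.2 mA

V_G = V_DD·R_2/(R_1+R_2) = 14×47/94 = 7 V. With the source grounded, V_GS = V_G = 7 V.
Assume saturation: I_D = (k_n/2)(V_GS − V_t)² = (0.2/2)×(7 − 1.3)² = 0.1×5.7² = 3.25 mA.
V_DS = V_DD − I_D·R_D = 14 − 3.25×0.56 = 12.2 V.
Saturation requires V_DS ≥ V_GS − V_t = 5.7 V; 12.2 ≥ 5.7 ✓.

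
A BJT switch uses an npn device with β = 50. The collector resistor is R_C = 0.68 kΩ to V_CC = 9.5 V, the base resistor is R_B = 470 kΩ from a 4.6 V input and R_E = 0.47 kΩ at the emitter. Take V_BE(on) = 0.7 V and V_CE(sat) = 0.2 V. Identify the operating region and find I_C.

Assume active. Base-emitter loop: I_B = (V_BB − V_BE)/(R_B + (β+1)R_E) = (4.6 − 0.7)/(470 + 51×0.47) = 0.0079 mA.
I_C = β·I_B = 50×0.0079 = 0.395 mA.
V_CE = V_CC − I_C·R_C − I_E·R_E = 9.5 − 0.395×0.68 − 0.403×0.47 = 9.04 V > V_CE(sat), so the active-region assumption holds.

active; I_C ≈ 0.39 mA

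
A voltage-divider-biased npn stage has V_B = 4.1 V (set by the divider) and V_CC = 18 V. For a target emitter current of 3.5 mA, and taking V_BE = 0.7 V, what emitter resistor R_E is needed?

V_E = V_B − V_BE = 4.1 − 0.7 = 3.4 V.
R_E = V_E / I_E = 3.4 / 3.5 = 0.971 kΩ.

R_E ≈ 0.97 kΩ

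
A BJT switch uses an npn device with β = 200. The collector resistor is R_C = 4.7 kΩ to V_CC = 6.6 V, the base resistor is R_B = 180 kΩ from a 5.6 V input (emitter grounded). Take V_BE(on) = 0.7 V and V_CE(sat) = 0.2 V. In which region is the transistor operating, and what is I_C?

saturation; I_C ≈ 1.4 mA

Assume active: I_B = (5.6 − 0.7)/180 = 0.0272 mA, giving I_C = β·I_B = 5.44 mA.
But then V_CE = 6.6 − 5.44×4.7 = -19 V < V_CE(sat) = 0.2 V — impossible in the active region.
So the transistor is saturated. With V_CE = 0.2 V, I_C = (V_CC − 0.2)/R_C = 6.4/4.7 = 1.36 mA.
Check: β·I_B = 5.44 mA > I_C = 1.36 mA, confirming saturation.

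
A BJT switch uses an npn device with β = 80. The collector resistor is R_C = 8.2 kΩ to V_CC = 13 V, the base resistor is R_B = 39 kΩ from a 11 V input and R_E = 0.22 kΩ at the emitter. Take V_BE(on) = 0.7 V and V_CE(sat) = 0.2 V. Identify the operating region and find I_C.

saturation; I_C ≈ 1.5 mA

Assume active: I_B = (11 − 0.7)/(39 + 81×0.22) = 0.181 mA, I_C = β·I_B = 14.5 mA.
Then V_CE = 13 − 14.5×8.2 − 14.7×0.22 = -109 V < 0.2 V — the active assumption fails.
Re-solve with V_CE = 0.2 V. KCL at the emitter: V_E/R_E = (V_BB−0.7−V_E)/R_B + (V_CC−0.2−V_E)/R_C, giving V_E = 0.389 V.
I_C = (V_CC − 0.2 − V_E)/R_C = (12.8 − 0.389)/8.2 = 1.51 mA.
Check: I_B = (10.3 − 0.389)/39 = 0.254 mA, and β·I_B = 20.3 mA > I_C, confirming saturation.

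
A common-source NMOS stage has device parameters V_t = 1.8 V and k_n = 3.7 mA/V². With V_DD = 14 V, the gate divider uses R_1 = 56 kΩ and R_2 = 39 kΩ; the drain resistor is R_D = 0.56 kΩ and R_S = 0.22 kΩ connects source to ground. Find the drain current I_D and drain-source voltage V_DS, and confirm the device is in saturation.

V_G = V_DD·R_2/(R_1+R_2) = 14×39/95 = 5.75 V.
Assume saturation: I_D = (k_n/2)(V_GS − V_t)² with V_GS = V_G − I_D·R_S = 5.75 − 0.22·I_D.
Substituting gives 0.0895·I_D² − 4.21·I_D + 28.8 = 0, with roots I_D = 8.31 or 38.7 mA.
The root I_D = 38.7 mA gives V_GS = -2.78 V ≤ V_t, so take I_D = 8.31 mA.
Then V_GS = 3.92 V and V_DS = V_DD − I_D(R_D+R_S) = 14 − 8.31×0.78 = 7.52 V.
Saturation requires V_DS ≥ V_GS − V_t = 2.12 V; 7.52 ≥ 2.12 ✓.

I_D ≈ 8.3 mA, V_DS ≈ 7.5 V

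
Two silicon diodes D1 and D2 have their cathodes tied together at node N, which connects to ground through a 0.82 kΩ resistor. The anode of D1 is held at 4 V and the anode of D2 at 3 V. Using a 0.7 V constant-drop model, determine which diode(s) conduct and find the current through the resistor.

Only D1 conducts; I_R ≈ 4 mA

Assume both conduct. Then node N would need to be at both 4−0.7 = 3.3 V and 3−0.7 = 2.3 V, which is impossible.
Assume only D1 conducts: V_N = 4 − 0.7 = 3.3 V, so I_R = 3.3/0.82 = 4.02 mA.
Check D2: its anode-to-cathode voltage is 3 − 3.3 = -0.3 V < 0.7 V, so it is off. The assumption is consistent.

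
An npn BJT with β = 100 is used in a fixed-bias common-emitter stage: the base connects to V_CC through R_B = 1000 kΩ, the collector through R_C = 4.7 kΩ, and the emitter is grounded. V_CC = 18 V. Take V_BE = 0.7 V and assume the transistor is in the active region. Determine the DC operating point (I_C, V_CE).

Base loop: V_CC = I_B·R_B + V_BE, so I_B = (18 − 0.7)/1000 kΩ = 0.0173 mA.
In the active region I_C = β·I_B = 100 × 0.0173 = 1.73 mA.
Collector loop: V_CE = V_CC − I_C·R_C = 18 − 1.73×4.7 = 9.87 V.
Since V_CE = 9.87 V > V_CE(sat) ≈ 0.2 V, the transistor is in the active region as assumed.

I_C ≈ 1.7 mA, V_CE ≈ 9.9 V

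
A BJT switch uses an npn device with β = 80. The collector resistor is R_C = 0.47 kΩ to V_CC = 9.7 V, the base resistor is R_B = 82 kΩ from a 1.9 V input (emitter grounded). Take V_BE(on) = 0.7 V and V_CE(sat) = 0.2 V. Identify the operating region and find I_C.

active; I_C ≈ 1.2 mA

Assume active. Base-emitter loop: I_B = (V_BB − V_BE)/R_B = (1.9 − 0.7)/82 = 0.0146 mA.
I_C = β·I_B = 80×0.0146 = 1.17 mA.
V_CE = V_CC − I_C·R_C = 9.7 − 1.17×0.47 = 9.15 V > V_CE(sat), so the active-region assumption holds.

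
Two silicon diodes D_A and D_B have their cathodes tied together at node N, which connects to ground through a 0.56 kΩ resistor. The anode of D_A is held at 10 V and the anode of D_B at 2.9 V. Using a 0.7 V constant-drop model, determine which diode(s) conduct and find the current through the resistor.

Assume both conduct. Then node N would need to be at both 10−0.7 = 9.3 V and 2.9−0.7 = 2.2 V, which is impossible.
Assume only D_A conducts: V_N = 10 − 0.7 = 9.3 V, so I_R = 9.3/0.56 = 16.6 mA.
Check D_B: its anode-to-cathode voltage is 2.9 − 9.3 = -6.4 V < 0.7 V, so it is off. The assumption is consistent.

Only D_A conducts; I_R ≈ 17 mA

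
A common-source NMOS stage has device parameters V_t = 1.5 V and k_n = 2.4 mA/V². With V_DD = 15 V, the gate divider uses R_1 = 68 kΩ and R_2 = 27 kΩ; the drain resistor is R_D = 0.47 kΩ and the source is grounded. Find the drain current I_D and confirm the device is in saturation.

I_D ≈ 9.2 mA

V_G = V_DD·R_2/(R_1+R_2) = 15×27/95 = 4.26 V. With the source grounded, V_GS = V_G = 4.26 V.
Assume saturation: I_D = (k_n/2)(V_GS − V_t)² = (2.4/2)×(4.26 − 1.5)² = 1.2×2.76² = 9.16 mA.
V_DS = V_DD − I_D·R_D = 15 − 9.16×0.47 = 10.7 V.
Saturation requires V_DS ≥ V_GS − V_t = 2.76 V; 10.7 ≥ 2.76 ✓.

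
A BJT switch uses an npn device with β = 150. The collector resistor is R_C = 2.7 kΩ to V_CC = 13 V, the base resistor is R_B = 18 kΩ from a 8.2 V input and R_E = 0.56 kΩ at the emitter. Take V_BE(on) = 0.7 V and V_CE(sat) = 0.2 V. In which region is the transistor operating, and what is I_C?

saturation; I_C ≈ 3.9 mA

Assume active: I_B = (8.2 − 0.7)/(18 + 151×0.56) = 0.0731 mA, I_C = β·I_B = 11 mA.
Then V_CE = 13 − 11×2.7 − 11×0.56 = -22.8 V < 0.2 V — the active assumption fails.
Re-solve with V_CE = 0.2 V. KCL at the emitter: V_E/R_E = (V_BB−0.7−V_E)/R_B + (V_CC−0.2−V_E)/R_C, giving V_E = 2.33 V.
I_C = (V_CC − 0.2 − V_E)/R_C = (12.8 − 2.33)/2.7 = 3.88 mA.
Check: I_B = (7.5 − 2.33)/18 = 0.287 mA, and β·I_B = 43.1 mA > I_C, confirming saturation.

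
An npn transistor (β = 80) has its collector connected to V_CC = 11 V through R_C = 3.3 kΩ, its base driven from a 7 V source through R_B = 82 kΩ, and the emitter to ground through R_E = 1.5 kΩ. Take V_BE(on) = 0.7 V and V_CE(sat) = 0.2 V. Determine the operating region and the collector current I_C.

Assume active: I_B = (7 − 0.7)/(82 + 81×1.5) = 0.031 mA, I_C = β·I_B = 2.48 mA.
Then V_CE = 11 − 2.48×3.3 − 2.51×1.5 = -0.934 V < 0.2 V — the active assumption fails.
Re-solve with V_CE = 0.2 V. KCL at the emitter: V_E/R_E = (V_BB−0.7−V_E)/R_B + (V_CC−0.2−V_E)/R_C, giving V_E = 3.41 V.
I_C = (V_CC − 0.2 − V_E)/R_C = (10.8 − 3.41)/3.3 = 2.24 mA.
Check: I_B = (6.3 − 3.41)/82 = 0.0352 mA, and β·I_B = 2.82 mA > I_C, confirming saturation.

saturation; I_C ≈ 2.2 mA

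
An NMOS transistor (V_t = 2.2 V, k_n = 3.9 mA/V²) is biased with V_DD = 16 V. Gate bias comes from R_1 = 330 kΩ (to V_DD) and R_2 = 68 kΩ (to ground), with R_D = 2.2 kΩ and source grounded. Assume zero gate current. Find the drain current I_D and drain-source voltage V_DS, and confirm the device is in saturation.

V_G = V_DD·R_2/(R_1+R_2) = 16×68/398 = 2.73 V. With the source grounded, V_GS = V_G = 2.73 V.
Assume saturation: I_D = (k_n/2)(V_GS − V_t)² = (3.9/2)×(2.73 − 2.2)² = 1.95×0.534² = 0.555 mA.
V_DS = V_DD − I_D·R_D = 16 − 0.555×2.2 = 14.8 V.
Saturation requires V_DS ≥ V_GS − V_t = 0.534 V; 14.8 ≥ 0.534 ✓.

I_D ≈ 0.56 mA, V_DS ≈ 15 V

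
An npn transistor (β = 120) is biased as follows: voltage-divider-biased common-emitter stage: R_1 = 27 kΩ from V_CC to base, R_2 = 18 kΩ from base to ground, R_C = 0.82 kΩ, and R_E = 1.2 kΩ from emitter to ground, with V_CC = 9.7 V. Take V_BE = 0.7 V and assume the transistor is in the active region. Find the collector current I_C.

I_C ≈ 2.4 mA

Thevenize the base divider: V_Th = V_CC·R_2/(R_1+R_2) = 9.7×18/45 = 3.88 V, R_Th = R_1‖R_2 = 10.8 kΩ.
Base-emitter loop: V_Th = I_B·R_Th + V_BE + (β+1)I_B·R_E, so I_B = (3.88 − 0.7) / (10.8 + 121×1.2) = 0.0204 mA.
I_C = β·I_B = 120×0.0204 = 2.45 mA, and I_E = (β+1)I_B = 2.47 mA.
V_CE = V_CC − I_C·R_C − I_E·R_E = 9.7 − 2.45×0.82 − 2.47×1.2 = 4.73 V.
V_CE = 4.73 V > 0.2 V confirms active-region operation.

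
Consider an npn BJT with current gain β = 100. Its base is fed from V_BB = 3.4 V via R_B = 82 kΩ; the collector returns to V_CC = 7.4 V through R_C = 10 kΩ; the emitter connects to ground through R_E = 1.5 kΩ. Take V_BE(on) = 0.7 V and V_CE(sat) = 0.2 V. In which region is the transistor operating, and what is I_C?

Assume active: I_B = (3.4 − 0.7)/(82 + 101×1.5) = 0.0116 mA, I_C = β·I_B = 1.16 mA.
Then V_CE = 7.4 − 1.16×10 − 1.17×1.5 = -5.91 V < 0.2 V — the active assumption fails.
Re-solve with V_CE = 0.2 V. KCL at the emitter: V_E/R_E = (V_BB−0.7−V_E)/R_B + (V_CC−0.2−V_E)/R_C, giving V_E = 0.967 V.
I_C = (V_CC − 0.2 − V_E)/R_C = (7.2 − 0.967)/10 = 0.623 mA.
Check: I_B = (2.7 − 0.967)/82 = 0.0211 mA, and β·I_B = 2.11 mA > I_C, confirming saturation.

saturation; I_C ≈ 0.62 mA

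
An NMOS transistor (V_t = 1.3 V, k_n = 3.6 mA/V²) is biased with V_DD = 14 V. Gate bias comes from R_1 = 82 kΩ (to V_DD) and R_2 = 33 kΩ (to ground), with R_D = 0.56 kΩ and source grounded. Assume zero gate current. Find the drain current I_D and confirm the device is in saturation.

I_D ≈ 13 mA

V_G = V_DD·R_2/(R_1+R_2) = 14×33/115 = 4.02 V. With the source grounded, V_GS = V_G = 4.02 V.
Assume saturation: I_D = (k_n/2)(V_GS − V_t)² = (3.6/2)×(4.02 − 1.3)² = 1.8×2.72² = 13.3 mA.
V_DS = V_DD − I_D·R_D = 14 − 13.3×0.56 = 6.56 V.
Saturation requires V_DS ≥ V_GS − V_t = 2.72 V; 6.56 ≥ 2.72 ✓.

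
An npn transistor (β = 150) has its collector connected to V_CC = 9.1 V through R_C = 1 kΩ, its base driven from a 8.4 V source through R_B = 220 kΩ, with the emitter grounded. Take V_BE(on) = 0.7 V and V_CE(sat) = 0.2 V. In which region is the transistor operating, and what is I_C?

active; I_C ≈ 5.3 mA

Assume active. Base-emitter loop: I_B = (V_BB − V_BE)/R_B = (8.4 − 0.7)/220 = 0.035 mA.
I_C = β·I_B = 150×0.035 = 5.25 mA.
V_CE = V_CC − I_C·R_C = 9.1 − 5.25×1 = 3.85 V > V_CE(sat), so the active-region assumption holds.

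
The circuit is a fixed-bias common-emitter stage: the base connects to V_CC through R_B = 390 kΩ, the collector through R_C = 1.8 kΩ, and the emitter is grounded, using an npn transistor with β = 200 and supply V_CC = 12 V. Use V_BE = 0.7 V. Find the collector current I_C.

I_C ≈ 5.8 mA

Base loop: V_CC = I_B·R_B + V_BE, so I_B = (12 − 0.7)/390 kΩ = 0.029 mA.
In the active region I_C = β·I_B = 200 × 0.029 = 5.79 mA.
Collector loop: V_CE = V_CC − I_C·R_C = 12 − 5.79×1.8 = 1.57 V.
Since V_CE = 1.57 V > V_CE(sat) ≈ 0.2 V, the transistor is in the active region as assumed.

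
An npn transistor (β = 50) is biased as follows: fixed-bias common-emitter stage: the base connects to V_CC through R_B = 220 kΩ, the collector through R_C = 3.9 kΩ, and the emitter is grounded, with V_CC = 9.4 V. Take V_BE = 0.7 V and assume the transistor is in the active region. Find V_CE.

Base loop: V_CC = I_B·R_B + V_BE, so I_B = (9.4 − 0.7)/220 kΩ = 0.0395 mA.
In the active region I_C = β·I_B = 50 × 0.0395 = 1.98 mA.
Collector loop: V_CE = V_CC − I_C·R_C = 9.4 − 1.98×3.9 = 1.69 V.
Since V_CE = 1.69 V > V_CE(sat) ≈ 0.2 V, the transistor is in the active region as assumed.

V_CE ≈ 1.7 V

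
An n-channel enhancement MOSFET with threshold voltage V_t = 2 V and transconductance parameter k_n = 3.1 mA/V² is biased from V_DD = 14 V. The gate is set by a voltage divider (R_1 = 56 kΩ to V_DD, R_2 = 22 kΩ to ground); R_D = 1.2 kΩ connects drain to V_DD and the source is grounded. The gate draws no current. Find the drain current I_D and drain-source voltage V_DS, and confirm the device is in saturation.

V_G = V_DD·R_2/(R_1+R_2) = 14×22/78 = 3.95 V. With the source grounded, V_GS = V_G = 3.95 V.
Assume saturation: I_D = (k_n/2)(V_GS − V_t)² = (3.1/2)×(3.95 − 2)² = 1.55×1.95² = 5.89 mA.
V_DS = V_DD − I_D·R_D = 14 − 5.89×1.2 = 6.94 V.
Saturation requires V_DS ≥ V_GS − V_t = 1.95 V; 6.94 ≥ 1.95 ✓.

I_D ≈ 5.9 mA, V_DS ≈ 6.9 V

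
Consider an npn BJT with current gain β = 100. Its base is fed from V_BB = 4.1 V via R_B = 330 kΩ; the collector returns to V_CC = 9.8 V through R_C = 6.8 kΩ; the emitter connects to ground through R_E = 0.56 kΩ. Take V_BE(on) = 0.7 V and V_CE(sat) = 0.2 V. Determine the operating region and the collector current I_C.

Assume active. Base-emitter loop: I_B = (V_BB − V_BE)/(R_B + (β+1)R_E) = (4.1 − 0.7)/(330 + 101×0.56) = 0.0088 mA.
I_C = β·I_B = 100×0.0088 = 0.88 mA.
V_CE = V_CC − I_C·R_C − I_E·R_E = 9.8 − 0.88×6.8 − 0.888×0.56 = 3.32 V > V_CE(sat), so the active-region assumption holds.

active; I_C ≈ 0.88 mA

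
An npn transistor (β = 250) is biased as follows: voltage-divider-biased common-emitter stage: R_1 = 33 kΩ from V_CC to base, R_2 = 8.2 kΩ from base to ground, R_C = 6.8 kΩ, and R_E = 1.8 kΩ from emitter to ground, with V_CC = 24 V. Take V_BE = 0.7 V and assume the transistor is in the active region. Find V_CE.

Thevenize the base divider: V_Th = V_CC·R_2/(R_1+R_2) = 24×8.2/41.2 = 4.78 V, R_Th = R_1‖R_2 = 6.57 kΩ.
Base-emitter loop: V_Th = I_B·R_Th + V_BE + (β+1)I_B·R_E, so I_B = (4.78 − 0.7) / (6.57 + 251×1.8) = 0.00889 mA.
I_C = β·I_B = 250×0.00889 = 2.22 mA, and I_E = (β+1)I_B = 2.23 mA.
V_CE = V_CC − I_C·R_C − I_E·R_E = 24 − 2.22×6.8 − 2.23×1.8 = 4.86 V.
V_CE = 4.86 V > 0.2 V confirms active-region operation.

V_CE ≈ 4.9 V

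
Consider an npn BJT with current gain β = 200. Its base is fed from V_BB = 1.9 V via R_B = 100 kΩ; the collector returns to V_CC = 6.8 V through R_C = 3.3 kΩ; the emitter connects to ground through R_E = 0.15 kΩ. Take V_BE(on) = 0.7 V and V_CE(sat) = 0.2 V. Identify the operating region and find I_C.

active; I_C ≈ 1.8 mA

Assume active. Base-emitter loop: I_B = (V_BB − V_BE)/(R_B + (β+1)R_E) = (1.9 − 0.7)/(100 + 201×0.15) = 0.00922 mA.
I_C = β·I_B = 200×0.00922 = 1.84 mA.
V_CE = V_CC − I_C·R_C − I_E·R_E = 6.8 − 1.84×3.3 − 1.85×0.15 = 0.437 V > V_CE(sat), so the active-region assumption holds.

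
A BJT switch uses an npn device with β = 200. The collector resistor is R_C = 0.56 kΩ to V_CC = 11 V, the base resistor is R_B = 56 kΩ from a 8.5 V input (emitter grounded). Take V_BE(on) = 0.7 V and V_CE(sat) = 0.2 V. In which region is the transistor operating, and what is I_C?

Assume active: I_B = (8.5 − 0.7)/56 = 0.139 mA, giving I_C = β·I_B = 27.9 mA.
But then V_CE = 11 − 27.9×0.56 = -4.6 V < V_CE(sat) = 0.2 V — impossible in the active region.
So the transistor is saturated. With V_CE = 0.2 V, I_C = (V_CC − 0.2)/R_C = 10.8/0.56 = 19.3 mA.
Check: β·I_B = 27.9 mA > I_C = 19.3 mA, confirming saturation.

saturation; I_C ≈ 19 mA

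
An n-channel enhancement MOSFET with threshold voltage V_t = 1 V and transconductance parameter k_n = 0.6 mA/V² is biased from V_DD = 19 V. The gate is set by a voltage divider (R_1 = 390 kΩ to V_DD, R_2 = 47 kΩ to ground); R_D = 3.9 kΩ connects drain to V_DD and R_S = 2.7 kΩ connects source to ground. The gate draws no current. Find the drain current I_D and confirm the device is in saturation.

I_D ≈ 0.14 mA

V_G = V_DD·R_2/(R_1+R_2) = 19×47/437 = 2.04 V.
Assume saturation: I_D = (k_n/2)(V_GS − V_t)² with V_GS = V_G − I_D·R_S = 2.04 − 2.7·I_D.
Substituting gives 2.19·I_D² − 2.69·I_D + 0.327 = 0, with roots I_D = 0.137 or 1.09 mA.
The root I_D = 1.09 mA gives V_GS = -0.909 V ≤ V_t, so take I_D = 0.137 mA.
Then V_GS = 1.67 V and V_DS = V_DD − I_D(R_D+R_S) = 19 − 0.137×6.6 = 18.1 V.
Saturation requires V_DS ≥ V_GS − V_t = 0.675 V; 18.1 ≥ 0.675 ✓.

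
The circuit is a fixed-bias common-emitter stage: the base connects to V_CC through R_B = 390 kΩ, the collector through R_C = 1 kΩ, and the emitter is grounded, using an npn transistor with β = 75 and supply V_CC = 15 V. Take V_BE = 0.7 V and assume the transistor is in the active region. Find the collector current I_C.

Base loop: V_CC = I_B·R_B + V_BE, so I_B = (15 − 0.7)/390 kΩ = 0.0367 mA.
In the active region I_C = β·I_B = 75 × 0.0367 = 2.75 mA.
Collector loop: V_CE = V_CC − I_C·R_C = 15 − 2.75×1 = 12.2 V.
Since V_CE = 12.2 V > V_CE(sat) ≈ 0.2 V, the transistor is in the active region as assumed.

I_C ≈ 2.8 mA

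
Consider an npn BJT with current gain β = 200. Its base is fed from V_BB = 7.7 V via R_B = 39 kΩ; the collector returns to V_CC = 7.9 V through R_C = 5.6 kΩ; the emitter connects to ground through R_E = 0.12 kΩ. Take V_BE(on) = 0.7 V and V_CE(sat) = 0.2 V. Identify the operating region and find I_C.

Assume active: I_B = (7.7 − 0.7)/(39 + 201×0.12) = 0.111 mA, I_C = β·I_B = 22.2 mA.
Then V_CE = 7.9 − 22.2×5.6 − 22.3×0.12 = -119 V < 0.2 V — the active assumption fails.
Re-solve with V_CE = 0.2 V. KCL at the emitter: V_E/R_E = (V_BB−0.7−V_E)/R_B + (V_CC−0.2−V_E)/R_C, giving V_E = 0.182 V.
I_C = (V_CC − 0.2 − V_E)/R_C = (7.7 − 0.182)/5.6 = 1.34 mA.
Check: I_B = (7 − 0.182)/39 = 0.175 mA, and β·I_B = 35 mA > I_C, confirming saturation.

saturation; I_C ≈ 1.3 mA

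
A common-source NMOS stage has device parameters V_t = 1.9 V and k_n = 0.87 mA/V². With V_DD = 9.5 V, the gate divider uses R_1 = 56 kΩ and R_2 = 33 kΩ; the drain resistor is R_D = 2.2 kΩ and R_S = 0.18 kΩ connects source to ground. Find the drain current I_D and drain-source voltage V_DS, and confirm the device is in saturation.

V_G = V_DD·R_2/(R_1+R_2) = 9.5×33/89 = 3.52 V.
Assume saturation: I_D = (k_n/2)(V_GS − V_t)² with V_GS = V_G − I_D·R_S = 3.52 − 0.18·I_D.
Substituting gives 0.0141·I_D² − 1.25·I_D + 1.15 = 0, with roots I_D = 0.923 or 88.1 mA.
The root I_D = 88.1 mA gives V_GS = -12.3 V ≤ V_t, so take I_D = 0.923 mA.
Then V_GS = 3.36 V and V_DS = V_DD − I_D(R_D+R_S) = 9.5 − 0.923×2.38 = 7.3 V.
Saturation requires V_DS ≥ V_GS − V_t = 1.46 V; 7.3 ≥ 1.46 ✓.

I_D ≈ 0.92 mA, V_DS ≈ 7.3 V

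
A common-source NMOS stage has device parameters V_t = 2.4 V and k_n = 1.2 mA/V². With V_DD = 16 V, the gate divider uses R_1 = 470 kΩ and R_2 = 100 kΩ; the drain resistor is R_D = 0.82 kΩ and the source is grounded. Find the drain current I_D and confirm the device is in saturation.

V_G = V_DD·R_2/(R_1+R_2) = 16×100/570 = 2.81 V. With the source grounded, V_GS = V_G = 2.81 V.
Assume saturation: I_D = (k_n/2)(V_GS − V_t)² = (1.2/2)×(2.81 − 2.4)² = 0.6×0.407² = 0.0994 mA.
V_DS = V_DD − I_D·R_D = 16 − 0.0994×0.82 = 15.9 V.
Saturation requires V_DS ≥ V_GS − V_t = 0.407 V; 15.9 ≥ 0.407 ✓.

I_D ≈ 0.099 mA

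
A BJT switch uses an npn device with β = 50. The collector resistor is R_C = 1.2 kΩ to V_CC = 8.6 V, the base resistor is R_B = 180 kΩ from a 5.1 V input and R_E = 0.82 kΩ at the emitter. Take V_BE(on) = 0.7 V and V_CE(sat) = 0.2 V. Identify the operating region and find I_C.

Assume active. Base-emitter loop: I_B = (V_BB − V_BE)/(R_B + (β+1)R_E) = (5.1 − 0.7)/(180 + 51×0.82) = 0.0198 mA.
I_C = β·I_B = 50×0.0198 = 0.992 mA.
V_CE = V_CC − I_C·R_C − I_E·R_E = 8.6 − 0.992×1.2 − 1.01×0.82 = 6.58 V > V_CE(sat), so the active-region assumption holds.

active; I_C ≈ 0.99 mA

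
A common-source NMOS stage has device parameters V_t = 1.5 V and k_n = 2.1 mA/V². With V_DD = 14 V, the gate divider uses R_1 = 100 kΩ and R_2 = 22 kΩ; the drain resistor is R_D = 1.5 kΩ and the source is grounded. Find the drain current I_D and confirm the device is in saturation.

I_D ≈ 1.1 mA

V_G = V_DD·R_2/(R_1+R_2) = 14×22/122 = 2.52 V. With the source grounded, V_GS = V_G = 2.52 V.
Assume saturation: I_D = (k_n/2)(V_GS − V_t)² = (2.1/2)×(2.52 − 1.5)² = 1.05×1.02² = 1.1 mA.
V_DS = V_DD − I_D·R_D = 14 − 1.1×1.5 = 12.3 V.
Saturation requires V_DS ≥ V_GS − V_t = 1.02 V; 12.3 ≥ 1.02 ✓.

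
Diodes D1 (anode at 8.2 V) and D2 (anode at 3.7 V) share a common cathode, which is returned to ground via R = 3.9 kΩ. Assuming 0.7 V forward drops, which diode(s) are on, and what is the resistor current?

Only D1 conducts; I_R ≈ 1.9 mA

Assume both conduct. Then node N would need to be at both 8.2−0.7 = 7.5 V and 3.7−0.7 = 3 V, which is impossible.
Assume only D1 conducts: V_N = 8.2 − 0.7 = 7.5 V, so I_R = 7.5/3.9 = 1.92 mA.
Check D2: its anode-to-cathode voltage is 3.7 − 7.5 = -3.8 V < 0.7 V, so it is off. The assumption is consistent.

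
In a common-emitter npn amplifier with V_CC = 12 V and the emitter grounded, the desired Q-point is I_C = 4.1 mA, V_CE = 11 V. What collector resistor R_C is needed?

R_C ≈ 0.24 kΩ

Collector loop: V_CC = I_C·R_C + V_CE.
R_C = (V_CC − V_CE)/I_C = (12 − 11)/4.1 = 0.244 kΩ.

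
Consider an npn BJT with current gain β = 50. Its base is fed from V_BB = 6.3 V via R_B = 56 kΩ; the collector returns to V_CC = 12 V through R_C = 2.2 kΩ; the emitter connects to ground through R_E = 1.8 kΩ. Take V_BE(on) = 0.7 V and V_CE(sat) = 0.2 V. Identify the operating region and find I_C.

Assume active. Base-emitter loop: I_B = (V_BB − V_BE)/(R_B + (β+1)R_E) = (6.3 − 0.7)/(56 + 51×1.8) = 0.0379 mA.
I_C = β·I_B = 50×0.0379 = 1.89 mA.
V_CE = V_CC − I_C·R_C − I_E·R_E = 12 − 1.89×2.2 − 1.93×1.8 = 4.35 V > V_CE(sat), so the active-region assumption holds.

active; I_C ≈ 1.9 mA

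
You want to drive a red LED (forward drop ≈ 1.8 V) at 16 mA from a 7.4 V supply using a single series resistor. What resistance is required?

R ≈ 0.35 kΩ

The resistor drops V_S − V_D = 7.4 − 1.8 = 5.6 V at 16 mA.
R = 5.6 V / 16 mA = 0.35 kΩ.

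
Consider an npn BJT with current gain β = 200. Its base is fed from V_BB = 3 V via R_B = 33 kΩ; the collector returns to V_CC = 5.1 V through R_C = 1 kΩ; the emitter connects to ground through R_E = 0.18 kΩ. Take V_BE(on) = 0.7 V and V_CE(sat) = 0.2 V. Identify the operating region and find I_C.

saturation; I_C ≈ 4.1 mA

Assume active: I_B = (3 − 0.7)/(33 + 201×0.18) = 0.0332 mA, I_C = β·I_B = 6.65 mA.
Then V_CE = 5.1 − 6.65×1 − 6.68×0.18 = -2.75 V < 0.2 V — the active assumption fails.
Re-solve with V_CE = 0.2 V. KCL at the emitter: V_E/R_E = (V_BB−0.7−V_E)/R_B + (V_CC−0.2−V_E)/R_C, giving V_E = 0.755 V.
I_C = (V_CC − 0.2 − V_E)/R_C = (4.9 − 0.755)/1 = 4.15 mA.
Check: I_B = (2.3 − 0.755)/33 = 0.0468 mA, and β·I_B = 9.37 mA > I_C, confirming saturation.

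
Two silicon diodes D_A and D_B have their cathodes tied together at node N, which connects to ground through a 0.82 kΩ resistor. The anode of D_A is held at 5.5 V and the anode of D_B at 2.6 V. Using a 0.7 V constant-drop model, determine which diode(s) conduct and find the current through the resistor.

Only D_A conducts; I_R ≈ 5.9 mA

Assume both conduct. Then node N would need to be at both 5.5−0.7 = 4.8 V and 2.6−0.7 = 1.9 V, which is impossible.
Assume only D_A conducts: V_N = 5.5 − 0.7 = 4.8 V, so I_R = 4.8/0.82 = 5.85 mA.
Check D_B: its anode-to-cathode voltage is 2.6 − 4.8 = -2.2 V < 0.7 V, so it is off. The assumption is consistent.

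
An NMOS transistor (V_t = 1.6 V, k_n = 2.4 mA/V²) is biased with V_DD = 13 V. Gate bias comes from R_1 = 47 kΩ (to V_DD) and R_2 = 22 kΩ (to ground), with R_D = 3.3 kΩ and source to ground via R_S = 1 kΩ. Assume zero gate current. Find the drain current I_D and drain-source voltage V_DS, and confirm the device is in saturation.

I_D ≈ 1.4 mA, V_DS ≈ 6.8 V

V_G = V_DD·R_2/(R_1+R_2) = 13×22/69 = 4.14 V.
Assume saturation: I_D = (k_n/2)(V_GS − V_t)² with V_GS = V_G − I_D·R_S = 4.14 − 1·I_D.
Substituting gives 1.2·I_D² − 7.11·I_D + 7.77 = 0, with roots I_D = 1.45 or 4.48 mA.
The root I_D = 4.48 mA gives V_GS = -0.331 V ≤ V_t, so take I_D = 1.45 mA.
Then V_GS = 2.7 V and V_DS = V_DD − I_D(R_D+R_S) = 13 − 1.45×4.3 = 6.78 V.
Saturation requires V_DS ≥ V_GS − V_t = 1.1 V; 6.78 ≥ 1.1 ✓.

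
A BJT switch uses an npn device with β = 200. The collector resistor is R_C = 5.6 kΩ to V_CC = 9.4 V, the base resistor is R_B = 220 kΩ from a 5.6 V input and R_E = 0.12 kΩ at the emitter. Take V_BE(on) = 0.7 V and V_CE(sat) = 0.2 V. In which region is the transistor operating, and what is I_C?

saturation; I_C ≈ 1.6 mA

Assume active: I_B = (5.6 − 0.7)/(220 + 201×0.12) = 0.0201 mA, I_C = β·I_B = 4.01 mA.
Then V_CE = 9.4 − 4.01×5.6 − 4.03×0.12 = -13.6 V < 0.2 V — the active assumption fails.
Re-solve with V_CE = 0.2 V. KCL at the emitter: V_E/R_E = (V_BB−0.7−V_E)/R_B + (V_CC−0.2−V_E)/R_C, giving V_E = 0.196 V.
I_C = (V_CC − 0.2 − V_E)/R_C = (9.2 − 0.196)/5.6 = 1.61 mA.
Check: I_B = (4.9 − 0.196)/220 = 0.0214 mA, and β·I_B = 4.28 mA > I_C, confirming saturation.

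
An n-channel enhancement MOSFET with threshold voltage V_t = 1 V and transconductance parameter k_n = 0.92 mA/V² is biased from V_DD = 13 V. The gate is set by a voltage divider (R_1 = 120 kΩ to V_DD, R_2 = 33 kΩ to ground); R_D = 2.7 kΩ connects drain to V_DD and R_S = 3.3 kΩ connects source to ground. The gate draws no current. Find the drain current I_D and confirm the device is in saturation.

I_D ≈ 0.3 mA

V_G = V_DD·R_2/(R_1+R_2) = 13×33/153 = 2.8 V.
Assume saturation: I_D = (k_n/2)(V_GS − V_t)² with V_GS = V_G − I_D·R_S = 2.8 − 3.3·I_D.
Substituting gives 5.01·I_D² − 6.48·I_D + 1.5 = 0, with roots I_D = 0.301 or 0.992 mA.
The root I_D = 0.992 mA gives V_GS = -0.468 V ≤ V_t, so take I_D = 0.301 mA.
Then V_GS = 1.81 V and V_DS = V_DD − I_D(R_D+R_S) = 13 − 0.301×6 = 11.2 V.
Saturation requires V_DS ≥ V_GS − V_t = 0.809 V; 11.2 ≥ 0.809 ✓.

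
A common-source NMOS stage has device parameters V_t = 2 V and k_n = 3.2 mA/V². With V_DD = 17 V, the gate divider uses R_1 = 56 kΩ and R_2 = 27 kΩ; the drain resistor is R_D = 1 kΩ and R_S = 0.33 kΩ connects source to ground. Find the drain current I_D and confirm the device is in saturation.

I_D ≈ 5.2 mA

V_G = V_DD·R_2/(R_1+R_2) = 17×27/83 = 5.53 V.
Assume saturation: I_D = (k_n/2)(V_GS − V_t)² with V_GS = V_G − I_D·R_S = 5.53 − 0.33·I_D.
Substituting gives 0.174·I_D² − 4.73·I_D + 19.9 = 0, with roots I_D = 5.22 or 21.9 mA.
The root I_D = 21.9 mA gives V_GS = -1.7 V ≤ V_t, so take I_D = 5.22 mA.
Then V_GS = 3.81 V and V_DS = V_DD − I_D(R_D+R_S) = 17 − 5.22×1.33 = 10.1 V.
Saturation requires V_DS ≥ V_GS − V_t = 1.81 V; 10.1 ≥ 1.81 ✓.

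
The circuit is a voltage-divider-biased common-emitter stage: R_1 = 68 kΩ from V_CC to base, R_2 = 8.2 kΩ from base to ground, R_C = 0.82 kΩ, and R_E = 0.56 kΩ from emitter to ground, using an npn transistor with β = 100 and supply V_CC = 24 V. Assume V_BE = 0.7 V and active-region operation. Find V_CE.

Thevenize the base divider: V_Th = V_CC·R_2/(R_1+R_2) = 24×8.2/76.2 = 2.58 V, R_Th = R_1‖R_2 = 7.32 kΩ.
Base-emitter loop: V_Th = I_B·R_Th + V_BE + (β+1)I_B·R_E, so I_B = (2.58 − 0.7) / (7.32 + 101×0.56) = 0.0295 mA.
I_C = β·I_B = 100×0.0295 = 2.95 mA, and I_E = (β+1)I_B = 2.98 mA.
V_CE = V_CC − I_C·R_C − I_E·R_E = 24 − 2.95×0.82 − 2.98×0.56 = 19.9 V.
V_CE = 19.9 V > 0.2 V confirms active-region operation.

V_CE ≈ 20 V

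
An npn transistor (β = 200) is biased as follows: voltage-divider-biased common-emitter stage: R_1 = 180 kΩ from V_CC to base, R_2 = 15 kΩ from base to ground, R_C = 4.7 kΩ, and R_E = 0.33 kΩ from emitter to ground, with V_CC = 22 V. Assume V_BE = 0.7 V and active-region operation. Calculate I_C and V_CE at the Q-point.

Thevenize the base divider: V_Th = V_CC·R_2/(R_1+R_2) = 22×15/195 = 1.69 V, R_Th = R_1‖R_2 = 13.8 kΩ.
Base-emitter loop: V_Th = I_B·R_Th + V_BE + (β+1)I_B·R_E, so I_B = (1.69 − 0.7) / (13.8 + 201×0.33) = 0.0124 mA.
I_C = β·I_B = 200×0.0124 = 2.48 mA, and I_E = (β+1)I_B = 2.49 mA.
V_CE = V_CC − I_C·R_C − I_E·R_E = 22 − 2.48×4.7 − 2.49×0.33 = 9.55 V.
V_CE = 9.55 V > 0.2 V confirms active-region operation.

I_C ≈ 2.5 mA, V_CE ≈ 9.5 V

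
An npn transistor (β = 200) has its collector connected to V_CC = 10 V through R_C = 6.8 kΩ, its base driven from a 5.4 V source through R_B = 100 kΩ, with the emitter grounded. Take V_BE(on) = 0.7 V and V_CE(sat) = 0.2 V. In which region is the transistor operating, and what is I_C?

Assume active: I_B = (5.4 − 0.7)/100 = 0.047 mA, giving I_C = β·I_B = 9.4 mA.
But then V_CE = 10 − 9.4×6.8 = -53.9 V < V_CE(sat) = 0.2 V — impossible in the active region.
So the transistor is saturated. With V_CE = 0.2 V, I_C = (V_CC − 0.2)/R_C = 9.8/6.8 = 1.44 mA.
Check: β·I_B = 9.4 mA > I_C = 1.44 mA, confirming saturation.

saturation; I_C ≈ 1.4 mA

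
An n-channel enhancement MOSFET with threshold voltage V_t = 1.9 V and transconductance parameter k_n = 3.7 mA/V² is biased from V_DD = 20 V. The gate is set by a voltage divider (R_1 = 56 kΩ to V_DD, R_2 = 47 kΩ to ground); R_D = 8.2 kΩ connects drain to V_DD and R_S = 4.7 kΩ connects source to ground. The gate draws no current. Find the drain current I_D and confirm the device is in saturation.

I_D ≈ 1.4 mA

V_G = V_DD·R_2/(R_1+R_2) = 20×47/103 = 9.13 V.
Assume saturation: I_D = (k_n/2)(V_GS − V_t)² with V_GS = V_G − I_D·R_S = 9.13 − 4.7·I_D.
Substituting gives 40.9·I_D² − 127·I_D + 96.6 = 0, with roots I_D = 1.36 or 1.74 mA.
The root I_D = 1.74 mA gives V_GS = 0.929 V ≤ V_t, so take I_D = 1.36 mA.
Then V_GS = 2.76 V and V_DS = V_DD − I_D(R_D+R_S) = 20 − 1.36×12.9 = 2.52 V.
Saturation requires V_DS ≥ V_GS − V_t = 0.856 V; 2.52 ≥ 0.856 ✓.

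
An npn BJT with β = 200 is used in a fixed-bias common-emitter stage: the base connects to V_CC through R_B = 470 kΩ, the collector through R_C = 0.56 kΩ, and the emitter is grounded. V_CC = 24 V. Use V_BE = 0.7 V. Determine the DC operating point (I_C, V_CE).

I_C ≈ 9.9 mA, V_CE ≈ 18 V

Base loop: V_CC = I_B·R_B + V_BE, so I_B = (24 − 0.7)/470 kΩ = 0.0496 mA.
In the active region I_C = β·I_B = 200 × 0.0496 = 9.91 mA.
Collector loop: V_CE = V_CC − I_C·R_C = 24 − 9.91×0.56 = 18.4 V.
Since V_CE = 18.4 V > V_CE(sat) ≈ 0.2 V, the transistor is in the active region as assumed.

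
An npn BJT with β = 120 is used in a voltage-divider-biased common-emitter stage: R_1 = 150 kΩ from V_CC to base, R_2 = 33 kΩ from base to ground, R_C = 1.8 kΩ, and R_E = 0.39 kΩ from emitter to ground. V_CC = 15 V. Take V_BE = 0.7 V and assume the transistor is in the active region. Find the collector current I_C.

I_C ≈ 3.2 mA

Thevenize the base divider: V_Th = V_CC·R_2/(R_1+R_2) = 15×33/183 = 2.7 V, R_Th = R_1‖R_2 = 27 kΩ.
Base-emitter loop: V_Th = I_B·R_Th + V_BE + (β+1)I_B·R_E, so I_B = (2.7 − 0.7) / (27 + 121×0.39) = 0.027 mA.
I_C = β·I_B = 120×0.027 = 3.24 mA, and I_E = (β+1)I_B = 3.27 mA.
V_CE = V_CC − I_C·R_C − I_E·R_E = 15 − 3.24×1.8 − 3.27×0.39 = 7.89 V.
V_CE = 7.89 V > 0.2 V confirms active-region operation.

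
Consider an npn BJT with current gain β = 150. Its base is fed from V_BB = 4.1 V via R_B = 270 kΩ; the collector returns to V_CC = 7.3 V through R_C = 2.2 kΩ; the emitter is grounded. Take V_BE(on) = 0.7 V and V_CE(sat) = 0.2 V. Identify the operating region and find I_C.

Assume active. Base-emitter loop: I_B = (V_BB − V_BE)/R_B = (4.1 − 0.7)/270 = 0.0126 mA.
I_C = β·I_B = 150×0.0126 = 1.89 mA.
V_CE = V_CC − I_C·R_C = 7.3 − 1.89×2.2 = 3.14 V > V_CE(sat), so the active-region assumption holds.

active; I_C ≈ 1.9 mA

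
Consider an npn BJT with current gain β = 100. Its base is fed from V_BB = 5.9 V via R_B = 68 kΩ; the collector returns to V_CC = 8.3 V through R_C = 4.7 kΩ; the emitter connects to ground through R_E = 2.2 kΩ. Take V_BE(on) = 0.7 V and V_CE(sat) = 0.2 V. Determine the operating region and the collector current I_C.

Assume active: I_B = (5.9 − 0.7)/(68 + 101×2.2) = 0.0179 mA, I_C = β·I_B = 1.79 mA.
Then V_CE = 8.3 − 1.79×4.7 − 1.81×2.2 = -4.1 V < 0.2 V — the active assumption fails.
Re-solve with V_CE = 0.2 V. KCL at the emitter: V_E/R_E = (V_BB−0.7−V_E)/R_B + (V_CC−0.2−V_E)/R_C, giving V_E = 2.64 V.
I_C = (V_CC − 0.2 − V_E)/R_C = (8.1 − 2.64)/4.7 = 1.16 mA.
Check: I_B = (5.2 − 2.64)/68 = 0.0377 mA, and β·I_B = 3.77 mA > I_C, confirming saturation.

saturation; I_C ≈ 1.2 mA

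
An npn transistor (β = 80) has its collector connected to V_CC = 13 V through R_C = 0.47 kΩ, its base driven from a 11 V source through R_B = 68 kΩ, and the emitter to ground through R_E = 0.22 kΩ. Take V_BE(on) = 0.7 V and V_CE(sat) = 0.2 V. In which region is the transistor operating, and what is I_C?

Assume active. Base-emitter loop: I_B = (V_BB − V_BE)/(R_B + (β+1)R_E) = (11 − 0.7)/(68 + 81×0.22) = 0.12 mA.
I_C = β·I_B = 80×0.12 = 9.6 mA.
V_CE = V_CC − I_C·R_C − I_E·R_E = 13 − 9.6×0.47 − 9.72×0.22 = 6.35 V > V_CE(sat), so the active-region assumption holds.

active; I_C ≈ 9.6 mA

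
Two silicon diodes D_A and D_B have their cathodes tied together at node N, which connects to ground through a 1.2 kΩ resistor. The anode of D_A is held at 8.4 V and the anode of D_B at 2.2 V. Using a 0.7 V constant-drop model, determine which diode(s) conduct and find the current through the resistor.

Assume both conduct. Then node N would need to be at both 8.4−0.7 = 7.7 V and 2.2−0.7 = 1.5 V, which is impossible.
Assume only D_A conducts: V_N = 8.4 − 0.7 = 7.7 V, so I_R = 7.7/1.2 = 6.42 mA.
Check D_B: its anode-to-cathode voltage is 2.2 − 7.7 = -5.5 V < 0.7 V, so it is off. The assumption is consistent.

Only D_A conducts; I_R ≈ 6.4 mA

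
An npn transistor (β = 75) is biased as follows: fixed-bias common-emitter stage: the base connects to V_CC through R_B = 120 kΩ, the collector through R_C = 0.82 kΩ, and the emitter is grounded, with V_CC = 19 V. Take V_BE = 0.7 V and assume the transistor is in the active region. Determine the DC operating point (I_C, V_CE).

I_C ≈ 11 mA, V_CE ≈ 9.6 V

Base loop: V_CC = I_B·R_B + V_BE, so I_B = (19 − 0.7)/120 kΩ = 0.152 mA.
In the active region I_C = β·I_B = 75 × 0.152 = 11.4 mA.
Collector loop: V_CE = V_CC − I_C·R_C = 19 − 11.4×0.82 = 9.62 V.
Since V_CE = 9.62 V > V_CE(sat) ≈ 0.2 V, the transistor is in the active region as assumed.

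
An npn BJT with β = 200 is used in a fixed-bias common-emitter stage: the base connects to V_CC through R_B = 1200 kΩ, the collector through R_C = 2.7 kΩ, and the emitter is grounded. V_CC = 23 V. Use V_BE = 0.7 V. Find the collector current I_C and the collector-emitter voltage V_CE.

Base loop: V_CC = I_B·R_B + V_BE, so I_B = (23 − 0.7)/1200 kΩ = 0.0186 mA.
In the active region I_C = β·I_B = 200 × 0.0186 = 3.72 mA.
Collector loop: V_CE = V_CC − I_C·R_C = 23 − 3.72×2.7 = 13 V.
Since V_CE = 13 V > V_CE(sat) ≈ 0.2 V, the transistor is in the active region as assumed.

I_C ≈ 3.7 mA, V_CE ≈ 13 V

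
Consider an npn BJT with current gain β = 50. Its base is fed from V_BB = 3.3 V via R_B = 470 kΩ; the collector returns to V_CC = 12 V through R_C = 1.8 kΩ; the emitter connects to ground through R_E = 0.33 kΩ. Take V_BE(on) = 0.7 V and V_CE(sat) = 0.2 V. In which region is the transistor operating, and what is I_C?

Assume active. Base-emitter loop: I_B = (V_BB − V_BE)/(R_B + (β+1)R_E) = (3.3 − 0.7)/(470 + 51×0.33) = 0.00534 mA.
I_C = β·I_B = 50×0.00534 = 0.267 mA.
V_CE = V_CC − I_C·R_C − I_E·R_E = 12 − 0.267×1.8 − 0.272×0.33 = 11.4 V > V_CE(sat), so the active-region assumption holds.

active; I_C ≈ 0.27 mA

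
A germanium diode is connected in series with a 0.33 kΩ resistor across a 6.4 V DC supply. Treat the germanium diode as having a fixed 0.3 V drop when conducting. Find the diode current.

I ≈ 18 mA

KVL around the loop: 6.4 = V_D + I·R = 0.3 + I × 0.33 kΩ.
So I = (6.4 − 0.3) / 0.33 kΩ = 6.1 / 0.33 = 18.5 mA.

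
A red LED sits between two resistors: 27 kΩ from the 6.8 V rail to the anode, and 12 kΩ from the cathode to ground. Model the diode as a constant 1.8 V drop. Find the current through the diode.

The two resistors are in series with the diode, so KVL gives 6.8 = I·27 + 1.8 + I·12.
I = (6.8 − 1.8) / (27 + 12) kΩ = 5 / 39 = 0.128 mA.

I ≈ 0.13 mA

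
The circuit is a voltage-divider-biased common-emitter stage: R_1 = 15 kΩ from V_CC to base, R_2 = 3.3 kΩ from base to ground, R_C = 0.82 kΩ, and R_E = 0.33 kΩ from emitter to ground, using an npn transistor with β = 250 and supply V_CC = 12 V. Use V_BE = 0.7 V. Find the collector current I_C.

I_C ≈ 4.3 mA

Thevenize the base divider: V_Th = V_CC·R_2/(R_1+R_2) = 12×3.3/18.3 = 2.16 V, R_Th = R_1‖R_2 = 2.7 kΩ.
Base-emitter loop: V_Th = I_B·R_Th + V_BE + (β+1)I_B·R_E, so I_B = (2.16 − 0.7) / (2.7 + 251×0.33) = 0.0171 mA.
I_C = β·I_B = 250×0.0171 = 4.28 mA, and I_E = (β+1)I_B = 4.3 mA.
V_CE = V_CC − I_C·R_C − I_E·R_E = 12 − 4.28×0.82 − 4.3×0.33 = 7.07 V.
V_CE = 7.07 V > 0.2 V confirms active-region operation.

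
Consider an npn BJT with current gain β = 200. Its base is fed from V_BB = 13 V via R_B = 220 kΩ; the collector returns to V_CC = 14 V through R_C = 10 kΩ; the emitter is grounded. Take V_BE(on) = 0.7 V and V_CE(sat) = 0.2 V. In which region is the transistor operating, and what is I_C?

Assume active: I_B = (13 − 0.7)/220 = 0.0559 mA, giving I_C = β·I_B = 11.2 mA.
But then V_CE = 14 − 11.2×10 = -97.8 V < V_CE(sat) = 0.2 V — impossible in the active region.
So the transistor is saturated. With V_CE = 0.2 V, I_C = (V_CC − 0.2)/R_C = 13.8/10 = 1.38 mA.
Check: β·I_B = 11.2 mA > I_C = 1.38 mA, confirming saturation.

saturation; I_C ≈ 1.4 mA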